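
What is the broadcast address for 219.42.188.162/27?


Network: 219.42.188.160/27
Host bits = 5
Set all host bits to 1:
Broadcast: 219.42.188.191


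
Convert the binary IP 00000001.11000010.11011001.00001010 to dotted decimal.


00000001 = 1
11000010 = 194
11011001 = 217
00001010 = 10
IP: 1.194.217.10


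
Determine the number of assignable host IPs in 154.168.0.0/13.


Host bits = 32 - 13 = 19
Total addresses = 2^19 = 524288
Usable = total - 2 (network and broadcast)
Usable hosts: 524286


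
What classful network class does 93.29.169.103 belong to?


First octet: 93
Binary: 01011101
0xxxxxxx -> Class A (1-126)
Class A, default mask 255.0.0.0 (/8)


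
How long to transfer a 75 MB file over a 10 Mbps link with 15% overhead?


Effective throughput = 10 * (1 - 15/100) = 8.5 Mbps
File size in Mb = 75 * 8 = 600 Mb
Time = 600 / 8.5
Time = 70.5882 seconds


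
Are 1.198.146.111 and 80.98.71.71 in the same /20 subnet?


Mask: 255.255.240.0
1.198.146.111 AND mask = 1.198.144.0
80.98.71.71 AND mask = 80.98.64.0
No, different subnets (1.198.144.0 vs 80.98.64.0)


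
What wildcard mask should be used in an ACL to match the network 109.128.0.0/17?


Subnet mask: 255.255.128.0
Wildcard = 255.255.255.255 - subnet mask
255 - 255 = 0
255 - 255 = 0
255 - 128 = 127
255 - 0 = 255
Wildcard: 0.0.127.255


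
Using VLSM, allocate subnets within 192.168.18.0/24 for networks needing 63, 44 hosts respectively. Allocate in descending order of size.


63 hosts -> /25 (126 usable): 192.168.18.0/25
44 hosts -> /26 (62 usable): 192.168.18.128/26
Allocation: 192.168.18.0/25 (63 hosts, 126 usable); 192.168.18.128/26 (44 hosts, 62 usable)


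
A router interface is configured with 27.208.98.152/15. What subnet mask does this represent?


/15 means 15 network bits, 17 host bits
Binary: 11111111111111100000000000000000
Mask: 255.254.0.0


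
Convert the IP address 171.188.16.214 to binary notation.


171 = 10101011
188 = 10111100
16 = 00010000
214 = 11010110
Binary: 10101011.10111100.00010000.11010110


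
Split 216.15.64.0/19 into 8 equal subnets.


New prefix = 19 + 3 = 22
Each subnet has 1024 addresses
  216.15.64.0/22
  216.15.68.0/22
  216.15.72.0/22
  216.15.76.0/22
  216.15.80.0/22
  216.15.84.0/22
  216.15.88.0/22
  216.15.92.0/22
Subnets: 216.15.64.0/22, 216.15.68.0/22, 216.15.72.0/22, 216.15.76.0/22, 216.15.80.0/22, 216.15.84.0/22, 216.15.88.0/22, 216.15.92.0/22


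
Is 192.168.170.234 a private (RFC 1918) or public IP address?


RFC 1918 private ranges:
  10.0.0.0/8 (10.0.0.0 - 10.255.255.255)
  172.16.0.0/12 (172.16.0.0 - 172.31.255.255)
  192.168.0.0/16 (192.168.0.0 - 192.168.255.255)
Private (in 192.168.0.0/16)


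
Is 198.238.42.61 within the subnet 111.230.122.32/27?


Subnet network: 111.230.122.32
Test IP AND mask: 198.238.42.32
No, 198.238.42.61 is not in 111.230.122.32/27


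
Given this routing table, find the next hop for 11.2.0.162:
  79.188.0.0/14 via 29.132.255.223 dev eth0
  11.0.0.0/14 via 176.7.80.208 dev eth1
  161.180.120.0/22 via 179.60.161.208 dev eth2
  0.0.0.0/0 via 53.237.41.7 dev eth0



Longest prefix match for 11.2.0.162:
  /14 79.188.0.0: no
  /14 11.0.0.0: MATCH
  /22 161.180.120.0: no
  /0 0.0.0.0: MATCH
Selected: next-hop 176.7.80.208 via eth1 (matched /14)


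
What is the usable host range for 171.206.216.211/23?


Network: 171.206.216.0
Broadcast: 171.206.217.255
First usable = network + 1
Last usable = broadcast - 1
Range: 171.206.216.1 to 171.206.217.254


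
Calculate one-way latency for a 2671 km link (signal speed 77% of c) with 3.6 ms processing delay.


Speed = 0.77 * 3e5 km/s = 231000 km/s
Propagation delay = 2671 / 231000 = 0.0116 s = 11.5628 ms
Processing delay = 3.6 ms
Total one-way latency = 15.1628 ms


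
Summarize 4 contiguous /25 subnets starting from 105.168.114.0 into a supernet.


Original prefix: /25
Number of subnets: 4 = 2^2
New prefix = 25 - 2 = 23
Supernet: 105.168.114.0/23


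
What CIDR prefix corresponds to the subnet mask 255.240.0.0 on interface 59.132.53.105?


Binary: 11111111.11110000.00000000.00000000
Count leading 1s
Prefix: /12


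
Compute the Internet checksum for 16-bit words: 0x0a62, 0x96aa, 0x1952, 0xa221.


Sum all words (with carry folding):
+ 0x0a62 = 0x0a62
+ 0x96aa = 0xa10c
+ 0x1952 = 0xba5e
+ 0xa221 = 0x5c80
One's complement: ~0x5c80
Checksum = 0xa37f


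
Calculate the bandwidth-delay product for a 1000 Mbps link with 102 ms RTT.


BDP = bandwidth * RTT
= 1000 Mbps * 102 ms
= 1000 * 1e6 * 102 / 1000 bits
= 102000000 bits
= 12750000 bytes
= 12451.1719 KB
BDP = 102000000 bits (12750000 bytes)


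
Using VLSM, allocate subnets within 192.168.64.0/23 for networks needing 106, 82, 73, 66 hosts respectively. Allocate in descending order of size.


106 hosts -> /25 (126 usable): 192.168.64.0/25
82 hosts -> /25 (126 usable): 192.168.64.128/25
73 hosts -> /25 (126 usable): 192.168.65.0/25
66 hosts -> /25 (126 usable): 192.168.65.128/25
Allocation: 192.168.64.0/25 (106 hosts, 126 usable); 192.168.64.128/25 (82 hosts, 126 usable); 192.168.65.0/25 (73 hosts, 126 usable); 192.168.65.128/25 (66 hosts, 126 usable)


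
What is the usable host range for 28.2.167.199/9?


Network: 28.0.0.0
Broadcast: 28.127.255.255
First usable = network + 1
Last usable = broadcast - 1
Range: 28.0.0.1 to 28.127.255.254


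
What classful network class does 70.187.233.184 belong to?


First octet: 70
Binary: 01000110
0xxxxxxx -> Class A (1-126)
Class A, default mask 255.0.0.0 (/8)


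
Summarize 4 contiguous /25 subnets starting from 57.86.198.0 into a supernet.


Original prefix: /25
Number of subnets: 4 = 2^2
New prefix = 25 - 2 = 23
Supernet: 57.86.198.0/23


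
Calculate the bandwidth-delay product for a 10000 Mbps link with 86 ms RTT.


BDP = bandwidth * RTT
= 10000 Mbps * 86 ms
= 10000 * 1e6 * 86 / 1000 bits
= 860000000 bits
= 107500000 bytes
= 104980.4688 KB
BDP = 860000000 bits (107500000 bytes)


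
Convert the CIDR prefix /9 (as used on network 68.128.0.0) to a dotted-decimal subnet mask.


/9 means 9 network bits, 23 host bits
Binary: 11111111100000000000000000000000
Mask: 255.128.0.0


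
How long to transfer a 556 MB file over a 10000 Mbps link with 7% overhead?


Effective throughput = 10000 * (1 - 7/100) = 9300 Mbps
File size in Mb = 556 * 8 = 4448 Mb
Time = 4448 / 9300
Time = 0.4783 seconds


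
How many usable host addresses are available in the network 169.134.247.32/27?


Host bits = 32 - 27 = 5
Total addresses = 2^5 = 32
Usable = total - 2 (network and broadcast)
Usable hosts: 30


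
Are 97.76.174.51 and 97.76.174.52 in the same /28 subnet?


Mask: 255.255.255.240
97.76.174.51 AND mask = 97.76.174.48
97.76.174.52 AND mask = 97.76.174.48
Yes, same subnet (97.76.174.48)


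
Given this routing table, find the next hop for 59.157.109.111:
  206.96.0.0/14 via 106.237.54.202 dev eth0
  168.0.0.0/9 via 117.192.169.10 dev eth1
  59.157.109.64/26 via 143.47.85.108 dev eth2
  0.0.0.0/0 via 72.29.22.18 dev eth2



Longest prefix match for 59.157.109.111:
  /14 206.96.0.0: no
  /9 168.0.0.0: no
  /26 59.157.109.64: MATCH
  /0 0.0.0.0: MATCH
Selected: next-hop 143.47.85.108 via eth2 (matched /26)


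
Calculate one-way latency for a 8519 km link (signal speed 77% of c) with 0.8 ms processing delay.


Speed = 0.77 * 3e5 km/s = 231000 km/s
Propagation delay = 8519 / 231000 = 0.0369 s = 36.8788 ms
Processing delay = 0.8 ms
Total one-way latency = 37.6788 ms


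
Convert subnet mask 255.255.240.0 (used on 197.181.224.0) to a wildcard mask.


Subnet mask: 255.255.240.0
Wildcard = 255.255.255.255 - subnet mask
255 - 255 = 0
255 - 255 = 0
255 - 240 = 15
255 - 0 = 255
Wildcard: 0.0.15.255


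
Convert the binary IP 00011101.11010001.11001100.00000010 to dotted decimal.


00011101 = 29
11010001 = 209
11001100 = 204
00000010 = 2
IP: 29.209.204.2


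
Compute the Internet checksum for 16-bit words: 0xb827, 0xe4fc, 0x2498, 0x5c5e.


Sum all words (with carry folding):
+ 0xb827 = 0xb827
+ 0xe4fc = 0x9d24
+ 0x2498 = 0xc1bc
+ 0x5c5e = 0x1e1b
One's complement: ~0x1e1b
Checksum = 0xe1e4


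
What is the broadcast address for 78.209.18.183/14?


Network: 78.208.0.0/14
Host bits = 18
Set all host bits to 1:
Broadcast: 78.211.255.255


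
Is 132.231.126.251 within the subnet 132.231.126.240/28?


Subnet network: 132.231.126.240
Test IP AND mask: 132.231.126.240
Yes, 132.231.126.251 is in 132.231.126.240/28


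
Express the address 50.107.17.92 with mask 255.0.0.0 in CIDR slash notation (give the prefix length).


Binary: 11111111.00000000.00000000.00000000
Count leading 1s
Prefix: /8


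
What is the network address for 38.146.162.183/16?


IP:   00100110.10010010.10100010.10110111
Mask: 11111111.11111111.00000000.00000000
AND operation:
Net:  00100110.10010010.00000000.00000000
Network: 38.146.0.0/16


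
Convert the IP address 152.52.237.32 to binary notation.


152 = 10011000
52 = 00110100
237 = 11101101
32 = 00100000
Binary: 10011000.00110100.11101101.00100000


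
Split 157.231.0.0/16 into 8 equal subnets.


New prefix = 16 + 3 = 19
Each subnet has 8192 addresses
  157.231.0.0/19
  157.231.32.0/19
  157.231.64.0/19
  157.231.96.0/19
  157.231.128.0/19
  157.231.160.0/19
  157.231.192.0/19
  157.231.224.0/19
Subnets: 157.231.0.0/19, 157.231.32.0/19, 157.231.64.0/19, 157.231.96.0/19, 157.231.128.0/19, 157.231.160.0/19, 157.231.192.0/19, 157.231.224.0/19


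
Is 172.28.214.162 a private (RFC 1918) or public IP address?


RFC 1918 private ranges:
  10.0.0.0/8 (10.0.0.0 - 10.255.255.255)
  172.16.0.0/12 (172.16.0.0 - 172.31.255.255)
  192.168.0.0/16 (192.168.0.0 - 192.168.255.255)
Private (in 172.16.0.0/12)


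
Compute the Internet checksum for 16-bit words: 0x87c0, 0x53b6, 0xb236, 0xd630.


Sum all words (with carry folding):
+ 0x87c0 = 0x87c0
+ 0x53b6 = 0xdb76
+ 0xb236 = 0x8dad
+ 0xd630 = 0x63de
One's complement: ~0x63de
Checksum = 0x9c21


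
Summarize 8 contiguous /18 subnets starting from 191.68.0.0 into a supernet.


Original prefix: /18
Number of subnets: 8 = 2^3
New prefix = 18 - 3 = 15
Supernet: 191.68.0.0/15


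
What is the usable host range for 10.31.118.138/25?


Network: 10.31.118.128
Broadcast: 10.31.118.255
First usable = network + 1
Last usable = broadcast - 1
Range: 10.31.118.129 to 10.31.118.254


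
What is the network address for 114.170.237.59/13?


IP:   01110010.10101010.11101101.00111011
Mask: 11111111.11111000.00000000.00000000
AND operation:
Net:  01110010.10101000.00000000.00000000
Network: 114.168.0.0/13


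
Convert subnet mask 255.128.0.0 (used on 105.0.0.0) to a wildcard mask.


Subnet mask: 255.128.0.0
Wildcard = 255.255.255.255 - subnet mask
255 - 255 = 0
255 - 128 = 127
255 - 0 = 255
255 - 0 = 255
Wildcard: 0.127.255.255


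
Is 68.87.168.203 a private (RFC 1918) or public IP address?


RFC 1918 private ranges:
  10.0.0.0/8 (10.0.0.0 - 10.255.255.255)
  172.16.0.0/12 (172.16.0.0 - 172.31.255.255)
  192.168.0.0/16 (192.168.0.0 - 192.168.255.255)
Public (not in any RFC 1918 range)


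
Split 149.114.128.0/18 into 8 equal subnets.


New prefix = 18 + 3 = 21
Each subnet has 2048 addresses
  149.114.128.0/21
  149.114.136.0/21
  149.114.144.0/21
  149.114.152.0/21
  149.114.160.0/21
  149.114.168.0/21
  149.114.176.0/21
  149.114.184.0/21
Subnets: 149.114.128.0/21, 149.114.136.0/21, 149.114.144.0/21, 149.114.152.0/21, 149.114.160.0/21, 149.114.168.0/21, 149.114.176.0/21, 149.114.184.0/21


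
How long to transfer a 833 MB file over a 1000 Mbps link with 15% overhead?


Effective throughput = 1000 * (1 - 15/100) = 850 Mbps
File size in Mb = 833 * 8 = 6664 Mb
Time = 6664 / 850
Time = 7.84 seconds


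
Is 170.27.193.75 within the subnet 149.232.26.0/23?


Subnet network: 149.232.26.0
Test IP AND mask: 170.27.192.0
No, 170.27.193.75 is not in 149.232.26.0/23


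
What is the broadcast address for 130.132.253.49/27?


Network: 130.132.253.32/27
Host bits = 5
Set all host bits to 1:
Broadcast: 130.132.253.63


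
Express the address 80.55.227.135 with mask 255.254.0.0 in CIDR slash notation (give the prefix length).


Binary: 11111111.11111110.00000000.00000000
Count leading 1s
Prefix: /15


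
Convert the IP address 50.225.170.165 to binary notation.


50 = 00110010
225 = 11100001
170 = 10101010
165 = 10100101
Binary: 00110010.11100001.10101010.10100101


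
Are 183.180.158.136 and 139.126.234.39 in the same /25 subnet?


Mask: 255.255.255.128
183.180.158.136 AND mask = 183.180.158.128
139.126.234.39 AND mask = 139.126.234.0
No, different subnets (183.180.158.128 vs 139.126.234.0)


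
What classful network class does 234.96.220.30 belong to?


First octet: 234
Binary: 11101010
1110xxxx -> Class D (224-239)
Class D (multicast), default mask N/A


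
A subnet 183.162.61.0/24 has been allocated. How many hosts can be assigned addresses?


Host bits = 32 - 24 = 8
Total addresses = 2^8 = 256
Usable = total - 2 (network and broadcast)
Usable hosts: 254


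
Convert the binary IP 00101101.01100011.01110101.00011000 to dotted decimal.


00101101 = 45
01100011 = 99
01110101 = 117
00011000 = 24
IP: 45.99.117.24


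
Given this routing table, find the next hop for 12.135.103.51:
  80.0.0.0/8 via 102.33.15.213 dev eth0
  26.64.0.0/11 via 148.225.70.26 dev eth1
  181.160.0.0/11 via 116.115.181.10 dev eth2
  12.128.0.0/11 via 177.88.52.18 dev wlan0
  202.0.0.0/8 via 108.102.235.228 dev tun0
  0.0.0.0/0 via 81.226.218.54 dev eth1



Longest prefix match for 12.135.103.51:
  /8 80.0.0.0: no
  /11 26.64.0.0: no
  /11 181.160.0.0: no
  /11 12.128.0.0: MATCH
  /8 202.0.0.0: no
  /0 0.0.0.0: MATCH
Selected: next-hop 177.88.52.18 via wlan0 (matched /11)


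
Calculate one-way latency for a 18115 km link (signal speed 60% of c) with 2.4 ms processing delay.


Speed = 0.6 * 3e5 km/s = 180000 km/s
Propagation delay = 18115 / 180000 = 0.1006 s = 100.6389 ms
Processing delay = 2.4 ms
Total one-way latency = 103.0389 ms


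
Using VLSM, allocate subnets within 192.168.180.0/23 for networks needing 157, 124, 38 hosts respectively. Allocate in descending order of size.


157 hosts -> /24 (254 usable): 192.168.180.0/24
124 hosts -> /25 (126 usable): 192.168.181.0/25
38 hosts -> /26 (62 usable): 192.168.181.128/26
Allocation: 192.168.180.0/24 (157 hosts, 254 usable); 192.168.181.0/25 (124 hosts, 126 usable); 192.168.181.128/26 (38 hosts, 62 usable)


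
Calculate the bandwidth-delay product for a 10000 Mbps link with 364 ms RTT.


BDP = bandwidth * RTT
= 10000 Mbps * 364 ms
= 10000 * 1e6 * 364 / 1000 bits
= 3640000000 bits
= 455000000 bytes
= 444335.9375 KB
BDP = 3640000000 bits (455000000 bytes)


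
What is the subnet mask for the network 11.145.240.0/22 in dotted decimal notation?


/22 means 22 network bits, 10 host bits
Binary: 11111111111111111111110000000000
Mask: 255.255.252.0


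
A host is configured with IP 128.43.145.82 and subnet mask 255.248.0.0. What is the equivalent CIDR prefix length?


Binary: 11111111.11111000.00000000.00000000
Count leading 1s
Prefix: /13


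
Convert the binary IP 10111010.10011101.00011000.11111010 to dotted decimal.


10111010 = 186
10011101 = 157
00011000 = 24
11111010 = 250
IP: 186.157.24.250


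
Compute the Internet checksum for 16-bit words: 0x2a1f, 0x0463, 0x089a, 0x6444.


Sum all words (with carry folding):
+ 0x2a1f = 0x2a1f
+ 0x0463 = 0x2e82
+ 0x089a = 0x371c
+ 0x6444 = 0x9b60
One's complement: ~0x9b60
Checksum = 0x649f


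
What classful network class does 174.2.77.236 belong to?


First octet: 174
Binary: 10101110
10xxxxxx -> Class B (128-191)
Class B, default mask 255.255.0.0 (/16)


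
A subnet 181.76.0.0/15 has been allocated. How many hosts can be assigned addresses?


Host bits = 32 - 15 = 17
Total addresses = 2^17 = 131072
Usable = total - 2 (network and broadcast)
Usable hosts: 131070


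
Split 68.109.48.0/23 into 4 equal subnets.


New prefix = 23 + 2 = 25
Each subnet has 128 addresses
  68.109.48.0/25
  68.109.48.128/25
  68.109.49.0/25
  68.109.49.128/25
Subnets: 68.109.48.0/25, 68.109.48.128/25, 68.109.49.0/25, 68.109.49.128/25


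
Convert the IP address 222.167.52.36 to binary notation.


222 = 11011110
167 = 10100111
52 = 00110100
36 = 00100100
Binary: 11011110.10100111.00110100.00100100


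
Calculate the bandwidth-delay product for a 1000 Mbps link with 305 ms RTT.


BDP = bandwidth * RTT
= 1000 Mbps * 305 ms
= 1000 * 1e6 * 305 / 1000 bits
= 305000000 bits
= 38125000 bytes
= 37231.4453 KB
BDP = 305000000 bits (38125000 bytes)


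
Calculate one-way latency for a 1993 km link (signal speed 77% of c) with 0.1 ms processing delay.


Speed = 0.77 * 3e5 km/s = 231000 km/s
Propagation delay = 1993 / 231000 = 0.0086 s = 8.6277 ms
Processing delay = 0.1 ms
Total one-way latency = 8.7277 ms


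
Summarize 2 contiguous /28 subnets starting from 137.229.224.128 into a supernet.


Original prefix: /28
Number of subnets: 2 = 2^1
New prefix = 28 - 1 = 27
Supernet: 137.229.224.128/27


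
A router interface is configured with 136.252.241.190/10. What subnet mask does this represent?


/10 means 10 network bits, 22 host bits
Binary: 11111111110000000000000000000000
Mask: 255.192.0.0


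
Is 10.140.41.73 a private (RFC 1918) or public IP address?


RFC 1918 private ranges:
  10.0.0.0/8 (10.0.0.0 - 10.255.255.255)
  172.16.0.0/12 (172.16.0.0 - 172.31.255.255)
  192.168.0.0/16 (192.168.0.0 - 192.168.255.255)
Private (in 10.0.0.0/8)


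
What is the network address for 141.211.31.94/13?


IP:   10001101.11010011.00011111.01011110
Mask: 11111111.11111000.00000000.00000000
AND operation:
Net:  10001101.11010000.00000000.00000000
Network: 141.208.0.0/13


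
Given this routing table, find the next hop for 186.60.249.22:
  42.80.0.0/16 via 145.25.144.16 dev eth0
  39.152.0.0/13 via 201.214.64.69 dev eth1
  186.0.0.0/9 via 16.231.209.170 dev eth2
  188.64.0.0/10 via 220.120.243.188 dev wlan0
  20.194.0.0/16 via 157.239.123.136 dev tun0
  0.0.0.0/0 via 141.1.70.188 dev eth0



Longest prefix match for 186.60.249.22:
  /16 42.80.0.0: no
  /13 39.152.0.0: no
  /9 186.0.0.0: MATCH
  /10 188.64.0.0: no
  /16 20.194.0.0: no
  /0 0.0.0.0: MATCH
Selected: next-hop 16.231.209.170 via eth2 (matched /9)


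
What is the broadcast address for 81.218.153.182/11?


Network: 81.192.0.0/11
Host bits = 21
Set all host bits to 1:
Broadcast: 81.223.255.255


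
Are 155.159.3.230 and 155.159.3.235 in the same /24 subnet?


Mask: 255.255.255.0
155.159.3.230 AND mask = 155.159.3.0
155.159.3.235 AND mask = 155.159.3.0
Yes, same subnet (155.159.3.0)


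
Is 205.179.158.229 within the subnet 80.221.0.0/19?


Subnet network: 80.221.0.0
Test IP AND mask: 205.179.128.0
No, 205.179.158.229 is not in 80.221.0.0/19


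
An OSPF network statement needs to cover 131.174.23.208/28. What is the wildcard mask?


Subnet mask: 255.255.255.240
Wildcard = 255.255.255.255 - subnet mask
255 - 255 = 0
255 - 255 = 0
255 - 255 = 0
255 - 240 = 15
Wildcard: 0.0.0.15


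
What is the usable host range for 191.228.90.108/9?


Network: 191.128.0.0
Broadcast: 191.255.255.255
First usable = network + 1
Last usable = broadcast - 1
Range: 191.128.0.1 to 191.255.255.254


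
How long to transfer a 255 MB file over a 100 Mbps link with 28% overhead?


Effective throughput = 100 * (1 - 28/100) = 72 Mbps
File size in Mb = 255 * 8 = 2040 Mb
Time = 2040 / 72
Time = 28.3333 seconds


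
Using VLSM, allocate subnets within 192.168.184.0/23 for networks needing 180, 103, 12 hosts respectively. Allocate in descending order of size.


180 hosts -> /24 (254 usable): 192.168.184.0/24
103 hosts -> /25 (126 usable): 192.168.185.0/25
12 hosts -> /28 (14 usable): 192.168.185.128/28
Allocation: 192.168.184.0/24 (180 hosts, 254 usable); 192.168.185.0/25 (103 hosts, 126 usable); 192.168.185.128/28 (12 hosts, 14 usable)


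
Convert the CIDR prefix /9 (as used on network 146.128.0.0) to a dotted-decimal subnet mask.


/9 means 9 network bits, 23 host bits
Binary: 11111111100000000000000000000000
Mask: 255.128.0.0


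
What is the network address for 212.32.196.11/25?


IP:   11010100.00100000.11000100.00001011
Mask: 11111111.11111111.11111111.10000000
AND operation:
Net:  11010100.00100000.11000100.00000000
Network: 212.32.196.0/25


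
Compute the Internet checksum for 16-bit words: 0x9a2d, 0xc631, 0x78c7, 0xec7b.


Sum all words (with carry folding):
+ 0x9a2d = 0x9a2d
+ 0xc631 = 0x605f
+ 0x78c7 = 0xd926
+ 0xec7b = 0xc5a2
One's complement: ~0xc5a2
Checksum = 0x3a5d


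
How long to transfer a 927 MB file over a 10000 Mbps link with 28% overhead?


Effective throughput = 10000 * (1 - 28/100) = 7200 Mbps
File size in Mb = 927 * 8 = 7416 Mb
Time = 7416 / 7200
Time = 1.03 seconds


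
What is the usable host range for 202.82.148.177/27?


Network: 202.82.148.160
Broadcast: 202.82.148.191
First usable = network + 1
Last usable = broadcast - 1
Range: 202.82.148.161 to 202.82.148.190


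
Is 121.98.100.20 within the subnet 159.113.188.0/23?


Subnet network: 159.113.188.0
Test IP AND mask: 121.98.100.0
No, 121.98.100.20 is not in 159.113.188.0/23


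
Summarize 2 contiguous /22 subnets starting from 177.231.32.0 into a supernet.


Original prefix: /22
Number of subnets: 2 = 2^1
New prefix = 22 - 1 = 21
Supernet: 177.231.32.0/21


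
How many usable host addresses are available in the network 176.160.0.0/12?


Host bits = 32 - 12 = 20
Total addresses = 2^20 = 1048576
Usable = total - 2 (network and broadcast)
Usable hosts: 1048574


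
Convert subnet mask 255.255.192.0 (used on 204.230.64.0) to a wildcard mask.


Subnet mask: 255.255.192.0
Wildcard = 255.255.255.255 - subnet mask
255 - 255 = 0
255 - 255 = 0
255 - 192 = 63
255 - 0 = 255
Wildcard: 0.0.63.255


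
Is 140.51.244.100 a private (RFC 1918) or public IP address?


RFC 1918 private ranges:
  10.0.0.0/8 (10.0.0.0 - 10.255.255.255)
  172.16.0.0/12 (172.16.0.0 - 172.31.255.255)
  192.168.0.0/16 (192.168.0.0 - 192.168.255.255)
Public (not in any RFC 1918 range)


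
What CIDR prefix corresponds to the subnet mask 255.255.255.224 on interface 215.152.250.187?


Binary: 11111111.11111111.11111111.11100000
Count leading 1s
Prefix: /27


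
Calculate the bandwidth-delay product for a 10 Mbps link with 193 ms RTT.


BDP = bandwidth * RTT
= 10 Mbps * 193 ms
= 10 * 1e6 * 193 / 1000 bits
= 1930000 bits
= 241250 bytes
= 235.5957 KB
BDP = 1930000 bits (241250 bytes)


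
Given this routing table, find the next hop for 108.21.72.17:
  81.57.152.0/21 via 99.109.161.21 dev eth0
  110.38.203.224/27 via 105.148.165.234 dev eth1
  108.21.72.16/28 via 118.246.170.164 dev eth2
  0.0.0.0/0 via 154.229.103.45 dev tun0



Longest prefix match for 108.21.72.17:
  /21 81.57.152.0: no
  /27 110.38.203.224: no
  /28 108.21.72.16: MATCH
  /0 0.0.0.0: MATCH
Selected: next-hop 118.246.170.164 via eth2 (matched /28)


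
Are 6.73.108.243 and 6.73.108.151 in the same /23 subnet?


Mask: 255.255.254.0
6.73.108.243 AND mask = 6.73.108.0
6.73.108.151 AND mask = 6.73.108.0
Yes, same subnet (6.73.108.0)


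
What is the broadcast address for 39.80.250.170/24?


Network: 39.80.250.0/24
Host bits = 8
Set all host bits to 1:
Broadcast: 39.80.250.255


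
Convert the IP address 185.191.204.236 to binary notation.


185 = 10111001
191 = 10111111
204 = 11001100
236 = 11101100
Binary: 10111001.10111111.11001100.11101100


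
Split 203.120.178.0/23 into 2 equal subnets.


New prefix = 23 + 1 = 24
Each subnet has 256 addresses
  203.120.178.0/24
  203.120.179.0/24
Subnets: 203.120.178.0/24, 203.120.179.0/24


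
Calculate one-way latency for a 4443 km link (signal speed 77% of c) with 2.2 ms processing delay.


Speed = 0.77 * 3e5 km/s = 231000 km/s
Propagation delay = 4443 / 231000 = 0.0192 s = 19.2338 ms
Processing delay = 2.2 ms
Total one-way latency = 21.4338 ms


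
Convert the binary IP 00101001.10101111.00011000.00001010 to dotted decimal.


00101001 = 41
10101111 = 175
00011000 = 24
00001010 = 10
IP: 41.175.24.10


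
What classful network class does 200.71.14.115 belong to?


First octet: 200
Binary: 11001000
110xxxxx -> Class C (192-223)
Class C, default mask 255.255.255.0 (/24)


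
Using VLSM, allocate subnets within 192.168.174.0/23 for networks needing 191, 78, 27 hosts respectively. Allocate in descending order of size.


191 hosts -> /24 (254 usable): 192.168.174.0/24
78 hosts -> /25 (126 usable): 192.168.175.0/25
27 hosts -> /27 (30 usable): 192.168.175.128/27
Allocation: 192.168.174.0/24 (191 hosts, 254 usable); 192.168.175.0/25 (78 hosts, 126 usable); 192.168.175.128/27 (27 hosts, 30 usable)


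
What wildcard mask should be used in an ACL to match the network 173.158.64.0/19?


Subnet mask: 255.255.224.0
Wildcard = 255.255.255.255 - subnet mask
255 - 255 = 0
255 - 255 = 0
255 - 224 = 31
255 - 0 = 255
Wildcard: 0.0.31.255


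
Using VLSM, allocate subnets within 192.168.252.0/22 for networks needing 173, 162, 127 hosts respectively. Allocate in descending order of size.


173 hosts -> /24 (254 usable): 192.168.252.0/24
162 hosts -> /24 (254 usable): 192.168.253.0/24
127 hosts -> /24 (254 usable): 192.168.254.0/24
Allocation: 192.168.252.0/24 (173 hosts, 254 usable); 192.168.253.0/24 (162 hosts, 254 usable); 192.168.254.0/24 (127 hosts, 254 usable)


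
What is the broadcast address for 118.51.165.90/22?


Network: 118.51.164.0/22
Host bits = 10
Set all host bits to 1:
Broadcast: 118.51.167.255


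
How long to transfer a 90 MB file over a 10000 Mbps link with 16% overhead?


Effective throughput = 10000 * (1 - 16/100) = 8400 Mbps
File size in Mb = 90 * 8 = 720 Mb
Time = 720 / 8400
Time = 0.0857 seconds


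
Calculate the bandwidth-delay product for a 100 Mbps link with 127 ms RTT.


BDP = bandwidth * RTT
= 100 Mbps * 127 ms
= 100 * 1e6 * 127 / 1000 bits
= 12700000 bits
= 1587500 bytes
= 1550.293 KB
BDP = 12700000 bits (1587500 bytes)


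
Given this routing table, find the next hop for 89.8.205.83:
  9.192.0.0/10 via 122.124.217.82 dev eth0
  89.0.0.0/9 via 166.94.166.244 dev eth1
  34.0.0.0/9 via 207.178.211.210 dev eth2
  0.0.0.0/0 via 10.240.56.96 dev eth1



Longest prefix match for 89.8.205.83:
  /10 9.192.0.0: no
  /9 89.0.0.0: MATCH
  /9 34.0.0.0: no
  /0 0.0.0.0: MATCH
Selected: next-hop 166.94.166.244 via eth1 (matched /9)


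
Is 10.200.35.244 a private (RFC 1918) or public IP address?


RFC 1918 private ranges:
  10.0.0.0/8 (10.0.0.0 - 10.255.255.255)
  172.16.0.0/12 (172.16.0.0 - 172.31.255.255)
  192.168.0.0/16 (192.168.0.0 - 192.168.255.255)
Private (in 10.0.0.0/8)


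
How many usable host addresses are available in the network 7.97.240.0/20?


Host bits = 32 - 20 = 12
Total addresses = 2^12 = 4096
Usable = total - 2 (network and broadcast)
Usable hosts: 4094


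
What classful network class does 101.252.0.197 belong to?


First octet: 101
Binary: 01100101
0xxxxxxx -> Class A (1-126)
Class A, default mask 255.0.0.0 (/8)


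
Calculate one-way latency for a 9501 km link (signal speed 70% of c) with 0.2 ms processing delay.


Speed = 0.7 * 3e5 km/s = 210000 km/s
Propagation delay = 9501 / 210000 = 0.0452 s = 45.2429 ms
Processing delay = 0.2 ms
Total one-way latency = 45.4429 ms


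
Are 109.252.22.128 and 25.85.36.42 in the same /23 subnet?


Mask: 255.255.254.0
109.252.22.128 AND mask = 109.252.22.0
25.85.36.42 AND mask = 25.85.36.0
No, different subnets (109.252.22.0 vs 25.85.36.0)


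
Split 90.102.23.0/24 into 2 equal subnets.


New prefix = 24 + 1 = 25
Each subnet has 128 addresses
  90.102.23.0/25
  90.102.23.128/25
Subnets: 90.102.23.0/25, 90.102.23.128/25


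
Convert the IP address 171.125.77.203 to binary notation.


171 = 10101011
125 = 01111101
77 = 01001101
203 = 11001011
Binary: 10101011.01111101.01001101.11001011


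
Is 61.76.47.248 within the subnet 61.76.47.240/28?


Subnet network: 61.76.47.240
Test IP AND mask: 61.76.47.240
Yes, 61.76.47.248 is in 61.76.47.240/28


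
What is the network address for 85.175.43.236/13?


IP:   01010101.10101111.00101011.11101100
Mask: 11111111.11111000.00000000.00000000
AND operation:
Net:  01010101.10101000.00000000.00000000
Network: 85.168.0.0/13


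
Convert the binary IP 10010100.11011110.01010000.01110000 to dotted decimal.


10010100 = 148
11011110 = 222
01010000 = 80
01110000 = 112
IP: 148.222.80.112


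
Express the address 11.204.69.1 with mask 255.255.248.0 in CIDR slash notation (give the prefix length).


Binary: 11111111.11111111.11111000.00000000
Count leading 1s
Prefix: /21


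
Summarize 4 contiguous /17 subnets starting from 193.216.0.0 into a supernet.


Original prefix: /17
Number of subnets: 4 = 2^2
New prefix = 17 - 2 = 15
Supernet: 193.216.0.0/15


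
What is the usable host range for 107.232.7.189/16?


Network: 107.232.0.0
Broadcast: 107.232.255.255
First usable = network + 1
Last usable = broadcast - 1
Range: 107.232.0.1 to 107.232.255.254


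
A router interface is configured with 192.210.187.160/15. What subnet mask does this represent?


/15 means 15 network bits, 17 host bits
Binary: 11111111111111100000000000000000
Mask: 255.254.0.0


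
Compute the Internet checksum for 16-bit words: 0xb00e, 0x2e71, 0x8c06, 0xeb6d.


Sum all words (with carry folding):
+ 0xb00e = 0xb00e
+ 0x2e71 = 0xde7f
+ 0x8c06 = 0x6a86
+ 0xeb6d = 0x55f4
One's complement: ~0x55f4
Checksum = 0xaa0b


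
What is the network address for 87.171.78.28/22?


IP:   01010111.10101011.01001110.00011100
Mask: 11111111.11111111.11111100.00000000
AND operation:
Net:  01010111.10101011.01001100.00000000
Network: 87.171.76.0/22


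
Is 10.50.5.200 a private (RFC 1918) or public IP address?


RFC 1918 private ranges:
  10.0.0.0/8 (10.0.0.0 - 10.255.255.255)
  172.16.0.0/12 (172.16.0.0 - 172.31.255.255)
  192.168.0.0/16 (192.168.0.0 - 192.168.255.255)
Private (in 10.0.0.0/8)


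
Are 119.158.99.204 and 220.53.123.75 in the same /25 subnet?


Mask: 255.255.255.128
119.158.99.204 AND mask = 119.158.99.128
220.53.123.75 AND mask = 220.53.123.0
No, different subnets (119.158.99.128 vs 220.53.123.0)


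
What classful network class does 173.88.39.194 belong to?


First octet: 173
Binary: 10101101
10xxxxxx -> Class B (128-191)
Class B, default mask 255.255.0.0 (/16)


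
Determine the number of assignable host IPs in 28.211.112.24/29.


Host bits = 32 - 29 = 3
Total addresses = 2^3 = 8
Usable = total - 2 (network and broadcast)
Usable hosts: 6


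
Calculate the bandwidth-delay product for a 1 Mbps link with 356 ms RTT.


BDP = bandwidth * RTT
= 1 Mbps * 356 ms
= 1 * 1e6 * 356 / 1000 bits
= 356000 bits
= 44500 bytes
= 43.457 KB
BDP = 356000 bits (44500 bytes)


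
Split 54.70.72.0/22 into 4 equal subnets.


New prefix = 22 + 2 = 24
Each subnet has 256 addresses
  54.70.72.0/24
  54.70.73.0/24
  54.70.74.0/24
  54.70.75.0/24
Subnets: 54.70.72.0/24, 54.70.73.0/24, 54.70.74.0/24, 54.70.75.0/24


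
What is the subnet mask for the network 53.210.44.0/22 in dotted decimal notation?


/22 means 22 network bits, 10 host bits
Binary: 11111111111111111111110000000000
Mask: 255.255.252.0


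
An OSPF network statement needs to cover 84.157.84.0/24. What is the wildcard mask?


Subnet mask: 255.255.255.0
Wildcard = 255.255.255.255 - subnet mask
255 - 255 = 0
255 - 255 = 0
255 - 255 = 0
255 - 0 = 255
Wildcard: 0.0.0.255


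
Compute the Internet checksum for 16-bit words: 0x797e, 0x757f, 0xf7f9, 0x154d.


Sum all words (with carry folding):
+ 0x797e = 0x797e
+ 0x757f = 0xeefd
+ 0xf7f9 = 0xe6f7
+ 0x154d = 0xfc44
One's complement: ~0xfc44
Checksum = 0x03bb


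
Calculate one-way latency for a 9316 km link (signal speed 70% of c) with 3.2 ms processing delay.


Speed = 0.7 * 3e5 km/s = 210000 km/s
Propagation delay = 9316 / 210000 = 0.0444 s = 44.3619 ms
Processing delay = 3.2 ms
Total one-way latency = 47.5619 ms


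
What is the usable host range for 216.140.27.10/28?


Network: 216.140.27.0
Broadcast: 216.140.27.15
First usable = network + 1
Last usable = broadcast - 1
Range: 216.140.27.1 to 216.140.27.14


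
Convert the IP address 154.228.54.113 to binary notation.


154 = 10011010
228 = 11100100
54 = 00110110
113 = 01110001
Binary: 10011010.11100100.00110110.01110001


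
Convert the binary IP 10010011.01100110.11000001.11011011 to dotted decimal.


10010011 = 147
01100110 = 102
11000001 = 193
11011011 = 219
IP: 147.102.193.219


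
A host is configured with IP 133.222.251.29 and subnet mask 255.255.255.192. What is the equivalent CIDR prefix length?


Binary: 11111111.11111111.11111111.11000000
Count leading 1s
Prefix: /26


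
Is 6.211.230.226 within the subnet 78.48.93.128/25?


Subnet network: 78.48.93.128
Test IP AND mask: 6.211.230.128
No, 6.211.230.226 is not in 78.48.93.128/25


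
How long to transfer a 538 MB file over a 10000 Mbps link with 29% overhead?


Effective throughput = 10000 * (1 - 29/100) = 7100 Mbps
File size in Mb = 538 * 8 = 4304 Mb
Time = 4304 / 7100
Time = 0.6062 seconds


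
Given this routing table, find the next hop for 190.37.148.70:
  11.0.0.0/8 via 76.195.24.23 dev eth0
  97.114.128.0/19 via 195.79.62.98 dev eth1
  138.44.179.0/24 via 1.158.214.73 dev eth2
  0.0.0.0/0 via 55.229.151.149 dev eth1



Longest prefix match for 190.37.148.70:
  /8 11.0.0.0: no
  /19 97.114.128.0: no
  /24 138.44.179.0: no
  /0 0.0.0.0: MATCH
Selected: next-hop 55.229.151.149 via eth1 (matched /0)


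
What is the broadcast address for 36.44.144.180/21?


Network: 36.44.144.0/21
Host bits = 11
Set all host bits to 1:
Broadcast: 36.44.151.255


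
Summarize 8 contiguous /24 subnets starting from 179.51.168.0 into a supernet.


Original prefix: /24
Number of subnets: 8 = 2^3
New prefix = 24 - 3 = 21
Supernet: 179.51.168.0/21


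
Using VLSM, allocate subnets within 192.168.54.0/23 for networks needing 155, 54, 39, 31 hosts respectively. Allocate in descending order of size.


155 hosts -> /24 (254 usable): 192.168.54.0/24
54 hosts -> /26 (62 usable): 192.168.55.0/26
39 hosts -> /26 (62 usable): 192.168.55.64/26
31 hosts -> /26 (62 usable): 192.168.55.128/26
Allocation: 192.168.54.0/24 (155 hosts, 254 usable); 192.168.55.0/26 (54 hosts, 62 usable); 192.168.55.64/26 (39 hosts, 62 usable); 192.168.55.128/26 (31 hosts, 62 usable)


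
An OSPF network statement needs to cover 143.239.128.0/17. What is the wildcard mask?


Subnet mask: 255.255.128.0
Wildcard = 255.255.255.255 - subnet mask
255 - 255 = 0
255 - 255 = 0
255 - 128 = 127
255 - 0 = 255
Wildcard: 0.0.127.255


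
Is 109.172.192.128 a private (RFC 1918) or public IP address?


RFC 1918 private ranges:
  10.0.0.0/8 (10.0.0.0 - 10.255.255.255)
  172.16.0.0/12 (172.16.0.0 - 172.31.255.255)
  192.168.0.0/16 (192.168.0.0 - 192.168.255.255)
Public (not in any RFC 1918 range)


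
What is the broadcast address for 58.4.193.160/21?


Network: 58.4.192.0/21
Host bits = 11
Set all host bits to 1:
Broadcast: 58.4.199.255


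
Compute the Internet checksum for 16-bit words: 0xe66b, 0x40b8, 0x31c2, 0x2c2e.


Sum all words (with carry folding):
+ 0xe66b = 0xe66b
+ 0x40b8 = 0x2724
+ 0x31c2 = 0x58e6
+ 0x2c2e = 0x8514
One's complement: ~0x8514
Checksum = 0x7aeb


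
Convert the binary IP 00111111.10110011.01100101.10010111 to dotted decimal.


00111111 = 63
10110011 = 179
01100101 = 101
10010111 = 151
IP: 63.179.101.151


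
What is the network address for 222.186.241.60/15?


IP:   11011110.10111010.11110001.00111100
Mask: 11111111.11111110.00000000.00000000
AND operation:
Net:  11011110.10111010.00000000.00000000
Network: 222.186.0.0/15


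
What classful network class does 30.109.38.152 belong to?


First octet: 30
Binary: 00011110
0xxxxxxx -> Class A (1-126)
Class A, default mask 255.0.0.0 (/8)


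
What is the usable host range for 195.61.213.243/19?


Network: 195.61.192.0
Broadcast: 195.61.223.255
First usable = network + 1
Last usable = broadcast - 1
Range: 195.61.192.1 to 195.61.223.254


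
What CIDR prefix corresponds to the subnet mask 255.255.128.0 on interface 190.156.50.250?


Binary: 11111111.11111111.10000000.00000000
Count leading 1s
Prefix: /17


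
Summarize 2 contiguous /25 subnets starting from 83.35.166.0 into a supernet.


Original prefix: /25
Number of subnets: 2 = 2^1
New prefix = 25 - 1 = 24
Supernet: 83.35.166.0/24


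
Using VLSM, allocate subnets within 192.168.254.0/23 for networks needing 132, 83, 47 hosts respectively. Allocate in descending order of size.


132 hosts -> /24 (254 usable): 192.168.254.0/24
83 hosts -> /25 (126 usable): 192.168.255.0/25
47 hosts -> /26 (62 usable): 192.168.255.128/26
Allocation: 192.168.254.0/24 (132 hosts, 254 usable); 192.168.255.0/25 (83 hosts, 126 usable); 192.168.255.128/26 (47 hosts, 62 usable)


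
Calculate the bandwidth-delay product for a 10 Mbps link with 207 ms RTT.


BDP = bandwidth * RTT
= 10 Mbps * 207 ms
= 10 * 1e6 * 207 / 1000 bits
= 2070000 bits
= 258750 bytes
= 252.6855 KB
BDP = 2070000 bits (258750 bytes)


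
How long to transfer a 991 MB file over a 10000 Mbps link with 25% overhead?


Effective throughput = 10000 * (1 - 25/100) = 7500 Mbps
File size in Mb = 991 * 8 = 7928 Mb
Time = 7928 / 7500
Time = 1.0571 seconds


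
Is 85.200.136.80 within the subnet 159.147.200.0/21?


Subnet network: 159.147.200.0
Test IP AND mask: 85.200.136.0
No, 85.200.136.80 is not in 159.147.200.0/21


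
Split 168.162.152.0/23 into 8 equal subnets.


New prefix = 23 + 3 = 26
Each subnet has 64 addresses
  168.162.152.0/26
  168.162.152.64/26
  168.162.152.128/26
  168.162.152.192/26
  168.162.153.0/26
  168.162.153.64/26
  168.162.153.128/26
  168.162.153.192/26
Subnets: 168.162.152.0/26, 168.162.152.64/26, 168.162.152.128/26, 168.162.152.192/26, 168.162.153.0/26, 168.162.153.64/26, 168.162.153.128/26, 168.162.153.192/26


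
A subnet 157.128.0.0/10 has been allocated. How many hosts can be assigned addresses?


Host bits = 32 - 10 = 22
Total addresses = 2^22 = 4194304
Usable = total - 2 (network and broadcast)
Usable hosts: 4194302


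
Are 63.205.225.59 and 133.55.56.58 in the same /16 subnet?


Mask: 255.255.0.0
63.205.225.59 AND mask = 63.205.0.0
133.55.56.58 AND mask = 133.55.0.0
No, different subnets (63.205.0.0 vs 133.55.0.0)


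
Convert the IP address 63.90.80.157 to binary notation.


63 = 00111111
90 = 01011010
80 = 01010000
157 = 10011101
Binary: 00111111.01011010.01010000.10011101


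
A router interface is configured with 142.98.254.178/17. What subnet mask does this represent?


/17 means 17 network bits, 15 host bits
Binary: 11111111111111111000000000000000
Mask: 255.255.128.0


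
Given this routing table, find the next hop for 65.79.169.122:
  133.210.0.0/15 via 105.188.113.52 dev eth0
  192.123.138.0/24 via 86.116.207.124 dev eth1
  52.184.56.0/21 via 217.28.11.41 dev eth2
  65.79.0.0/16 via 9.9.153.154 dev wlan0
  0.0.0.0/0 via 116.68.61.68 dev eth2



Longest prefix match for 65.79.169.122:
  /15 133.210.0.0: no
  /24 192.123.138.0: no
  /21 52.184.56.0: no
  /16 65.79.0.0: MATCH
  /0 0.0.0.0: MATCH
Selected: next-hop 9.9.153.154 via wlan0 (matched /16)


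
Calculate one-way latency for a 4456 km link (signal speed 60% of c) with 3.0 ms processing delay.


Speed = 0.6 * 3e5 km/s = 180000 km/s
Propagation delay = 4456 / 180000 = 0.0248 s = 24.7556 ms
Processing delay = 3.0 ms
Total one-way latency = 27.7556 ms


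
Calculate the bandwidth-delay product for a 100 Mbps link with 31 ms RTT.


BDP = bandwidth * RTT
= 100 Mbps * 31 ms
= 100 * 1e6 * 31 / 1000 bits
= 3100000 bits
= 387500 bytes
= 378.418 KB
BDP = 3100000 bits (387500 bytes)
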